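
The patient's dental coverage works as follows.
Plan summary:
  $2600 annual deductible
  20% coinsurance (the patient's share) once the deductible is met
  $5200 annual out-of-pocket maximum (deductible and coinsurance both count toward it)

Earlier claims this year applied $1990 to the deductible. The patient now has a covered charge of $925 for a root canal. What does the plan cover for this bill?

$252

Deductible still to meet: $2600 − $1990 = $610.
The remaining $315 (= $925 − $610) moves to coinsurance.
Patient's 20% share of $315 is $63.
Patient responsibility before any cap: $610 + $63 = $673.
Cumulative spending $1990 + $673 = $2663 stays under the $5200 maximum.
The insurer covers the remainder: $925 − $673 = $252.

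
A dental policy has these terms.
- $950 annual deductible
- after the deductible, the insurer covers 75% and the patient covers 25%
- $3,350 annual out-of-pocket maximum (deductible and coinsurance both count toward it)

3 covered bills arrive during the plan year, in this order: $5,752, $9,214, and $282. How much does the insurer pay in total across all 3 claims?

$11,898

#1 ($5,752): $950 finishes the deductible; $4,802 goes to coinsurance; 25% of $4,802 = $1,200.50. Patient owes $2,150.50 (running OOP $2,150.50). Plan pays $5,752 − $2,150.50 = $3,601.50.
#2 ($9,214): deductible already satisfied, so patient's share is 25% × $9,214 = $2,303.50. Adding that to $2,150.50 gives $4,454, past the $3,350 cap; patient pays only $3,350 − $2,150.50 = $1,199.50. Insurer: $9,214 − $1,199.50 = $8,014.50.
#3 ($282): deductible already satisfied, so patient's share is 25% × $282 = $70.50. OOP would hit $3,420.50 > $3,350, so the cap limits the patient to $3,350 − $3,350 = $0. Plan pays $282 − $0 = $282.
Insurer total: $3,601.50 + $8,014.50 + $282 = $11,898.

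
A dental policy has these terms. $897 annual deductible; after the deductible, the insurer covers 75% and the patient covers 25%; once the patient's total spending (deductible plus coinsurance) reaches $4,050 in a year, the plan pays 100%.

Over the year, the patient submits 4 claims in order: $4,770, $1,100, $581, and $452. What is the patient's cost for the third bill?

Bill 1, $4,770: $897 to deductible, leaving $3,873; patient's 25% is $968.25. Cost to patient: $1,865.25. OOP to date $1,865.25.
Bill 2, $1,100: deductible met; 25% of $1,100 = $275. Patient pays $275; OOP now $2,140.25.
Bill 3, $581: 25% coinsurance on $581 = $145.25. Patient pays $145.25; OOP now $2,285.50.

$145.25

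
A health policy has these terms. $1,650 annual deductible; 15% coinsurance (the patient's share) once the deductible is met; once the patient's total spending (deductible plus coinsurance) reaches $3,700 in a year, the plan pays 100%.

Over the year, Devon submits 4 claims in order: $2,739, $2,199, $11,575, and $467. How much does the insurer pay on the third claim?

Bill 1, $2,739: $1,650 to deductible, leaving $1,089; coinsurance $1,089 × 15% = $163.35. Patient owes $1,813.35 (running OOP $1,813.35). Insurer: $2,739 − $1,813.35 = $925.65.
Bill 2, $2,199: deductible already satisfied, so patient's share is 15% × $2,199 = $329.85. Patient owes $329.85 (running OOP $2,143.20). Insurer: $2,199 − $329.85 = $1,869.15.
Bill 3, $11,575: deductible met; 15% of $11,575 = $1,736.25. That would push OOP to $3,879.45, over the $3,700 cap, so patient pays $3,700 − $2,143.20 = $1,556.80. Insurer: $11,575 − $1,556.80 = $10,018.20.

$10,018.20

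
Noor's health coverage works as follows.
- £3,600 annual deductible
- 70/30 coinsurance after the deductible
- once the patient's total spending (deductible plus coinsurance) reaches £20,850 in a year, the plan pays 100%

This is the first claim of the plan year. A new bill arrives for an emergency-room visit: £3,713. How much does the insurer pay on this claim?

£79.10

Deductible not yet touched, so the first £3,600 of the bill goes to the deductible.
The remaining £113 (= £3,713 − £3,600) moves to coinsurance.
Coinsurance: £113 × 30% = £33.90.
That puts the patient's cost at £3,600 + £33.90 = £3,633.90 before any cap.
Total out-of-pocket so far would be £0 + £3,633.90 = £3,633.90, below the £20,850 cap — no reduction.
The insurer covers the remainder: £3,713 − £3,633.90 = £79.10.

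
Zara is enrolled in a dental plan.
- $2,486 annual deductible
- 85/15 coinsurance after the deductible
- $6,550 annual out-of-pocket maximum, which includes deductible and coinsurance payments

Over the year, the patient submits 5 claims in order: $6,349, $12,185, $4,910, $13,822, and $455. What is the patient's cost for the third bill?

$736.50

#1 ($6,349): $2,486 finishes the deductible; $3,863 goes to coinsurance; patient's 15% is $579.45. Patient pays $3,065.45; OOP now $3,065.45.
#2 ($12,185): deductible already satisfied, so patient's share is 15% × $12,185 = $1,827.75. Patient pays $1,827.75; OOP now $4,893.20.
#3 ($4,910): deductible already satisfied, so patient's share is 15% × $4,910 = $736.50. Cost to patient: $736.50. OOP to date $5,629.70.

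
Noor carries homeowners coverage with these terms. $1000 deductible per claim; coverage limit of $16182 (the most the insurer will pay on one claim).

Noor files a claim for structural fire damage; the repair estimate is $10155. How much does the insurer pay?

$9155

Subtract the deductible: $10155 − $1000 = $9155.
$9155 ≤ $16182, so the limit doesn't bind; insurer pays $9155.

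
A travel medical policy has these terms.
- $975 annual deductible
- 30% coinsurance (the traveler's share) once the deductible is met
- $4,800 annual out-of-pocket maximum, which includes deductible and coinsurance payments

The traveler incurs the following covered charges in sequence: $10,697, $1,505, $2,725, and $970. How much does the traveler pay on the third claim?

Bill 1, $10,697: $975 to deductible, leaving $9,722; traveler's 30% is $2,916.60. Cost to traveler: $3,891.60. OOP to date $3,891.60.
Bill 2, $1,505: deductible already satisfied, so traveler's share is 30% × $1,505 = $451.50. Cost to traveler: $451.50. OOP to date $4,343.10.
Bill 3, $2,725: deductible already satisfied, so traveler's share is 30% × $2,725 = $817.50. OOP would hit $5,160.60 > $4,800, so the cap limits the traveler to $4,800 − $4,343.10 = $456.90.

$456.90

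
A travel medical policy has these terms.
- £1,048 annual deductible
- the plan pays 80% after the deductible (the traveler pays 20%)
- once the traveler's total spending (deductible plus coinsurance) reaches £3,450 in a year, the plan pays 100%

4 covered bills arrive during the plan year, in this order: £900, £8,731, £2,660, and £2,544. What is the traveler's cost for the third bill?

£532

Bill 1, £900: all of it applies to the deductible. Cost to traveler: £900. OOP to date £900.
Bill 2, £8,731: £148 to deductible, leaving £8,583; traveler's 20% is £1,716.60. Cost to traveler: £1,864.60. OOP to date £2,764.60.
Bill 3, £2,660: deductible already satisfied, so traveler's share is 20% × £2,660 = £532. Cost to traveler: £532. OOP to date £3,296.60.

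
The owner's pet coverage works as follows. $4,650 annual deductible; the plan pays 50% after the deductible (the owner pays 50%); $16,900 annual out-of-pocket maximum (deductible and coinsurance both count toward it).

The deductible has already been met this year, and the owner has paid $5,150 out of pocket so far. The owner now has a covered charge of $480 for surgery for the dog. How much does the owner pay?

With the deductible met, the entire $480 is subject to coinsurance.
50% of $480 = $240 falls to the owner.
Cumulative spending $5,150 + $240 = $5,390 stays under the $16,900 maximum.

$240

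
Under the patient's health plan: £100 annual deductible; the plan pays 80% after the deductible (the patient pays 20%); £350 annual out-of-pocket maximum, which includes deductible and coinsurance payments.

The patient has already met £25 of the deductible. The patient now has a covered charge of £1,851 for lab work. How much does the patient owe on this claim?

Deductible still to meet: £100 − £25 = £75.
That leaves £1,851 − £75 = £1,776 for coinsurance.
20% of £1,776 = £355.20 falls to the patient.
Patient responsibility before any cap: £75 + £355.20 = £430.20.
That would bring total out-of-pocket to £455.20, past the £350 cap. The patient is capped at £350 − £25 = £325 on this claim.

£325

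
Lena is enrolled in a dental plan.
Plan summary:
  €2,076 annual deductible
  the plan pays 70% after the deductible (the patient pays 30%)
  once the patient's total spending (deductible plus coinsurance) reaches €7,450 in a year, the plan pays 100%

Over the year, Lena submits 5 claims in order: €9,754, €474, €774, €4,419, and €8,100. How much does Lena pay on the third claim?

€232.20

Claim 1 (€9,754): €2,076 finishes the deductible; €7,678 goes to coinsurance; 30% of €7,678 = €2,303.40. Patient owes €4,379.40 (running OOP €4,379.40).
Claim 2 (€474): 30% coinsurance on €474 = €142.20. Patient pays €142.20; OOP now €4,521.60.
Claim 3 (€774): deductible met; 30% of €774 = €232.20. Patient pays €232.20; OOP now €4,753.80.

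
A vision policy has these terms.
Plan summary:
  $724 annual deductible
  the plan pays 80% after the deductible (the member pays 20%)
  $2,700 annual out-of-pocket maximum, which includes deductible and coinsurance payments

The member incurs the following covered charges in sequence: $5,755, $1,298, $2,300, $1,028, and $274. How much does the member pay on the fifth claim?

$44.60

Claim 1 — $5,755: deductible takes $724, $5,031 remains; coinsurance $5,031 × 20% = $1,006.20. Cost to member: $1,730.20. OOP to date $1,730.20.
Claim 2 — $1,298: deductible already satisfied, so member's share is 20% × $1,298 = $259.60. Member pays $259.60; OOP now $1,989.80.
Claim 3 — $2,300: 20% coinsurance on $2,300 = $460. Member owes $460 (running OOP $2,449.80).
Claim 4 — $1,028: deductible met; 20% of $1,028 = $205.60. Member pays $205.60; OOP now $2,655.40.
Claim 5 — $274: deductible already satisfied, so member's share is 20% × $274 = $54.80. That would push OOP to $2,710.20, over the $2,700 cap, so member pays $2,700 − $2,655.40 = $44.60.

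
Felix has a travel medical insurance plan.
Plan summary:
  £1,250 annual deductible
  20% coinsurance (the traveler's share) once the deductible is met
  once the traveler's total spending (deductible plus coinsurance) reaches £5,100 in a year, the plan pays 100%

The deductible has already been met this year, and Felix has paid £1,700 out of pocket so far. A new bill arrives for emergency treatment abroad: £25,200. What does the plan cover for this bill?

The deductible is already satisfied, so the full bill goes to coinsurance.
Traveler's 20% share of £25,200 is £5,040.
That would bring total out-of-pocket to £6,740, past the £5,100 cap. The traveler is capped at £5,100 − £1,700 = £3,400 on this claim.
The plan picks up £25,200 − £3,400 = £21,800.

£21,800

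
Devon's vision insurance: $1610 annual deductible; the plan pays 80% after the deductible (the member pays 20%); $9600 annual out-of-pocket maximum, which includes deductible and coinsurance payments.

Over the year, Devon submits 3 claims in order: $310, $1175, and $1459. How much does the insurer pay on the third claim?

Claim 1 — $310: all of it applies to the deductible. Member pays $310; OOP now $310. Plan pays $310 − $310 = $0.
Claim 2 — $1175: fully absorbed by the deductible. Member owes $1175 (running OOP $1485). Insurer: $1175 − $1175 = $0.
Claim 3 — $1459: $125 finishes the deductible; $1334 goes to coinsurance; 20% of $1334 = $266.80. Member owes $391.80 (running OOP $1876.80). Plan pays $1459 − $391.80 = $1067.20.

$1067.20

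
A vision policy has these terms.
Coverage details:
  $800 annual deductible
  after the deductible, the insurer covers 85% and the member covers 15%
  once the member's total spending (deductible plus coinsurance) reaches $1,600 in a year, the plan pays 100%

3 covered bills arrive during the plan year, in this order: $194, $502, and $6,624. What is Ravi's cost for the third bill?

$904

#1 ($194): entire amount goes to the deductible. Member pays $194; OOP now $194.
#2 ($502): entire amount goes to the deductible. Member owes $502 (running OOP $696).
#3 ($6,624): $104 finishes the deductible; $6,520 goes to coinsurance; coinsurance $6,520 × 15% = $978. Deductible plus coinsurance: $104 + $978 = $1,082. Adding that to $696 gives $1,778, past the $1,600 cap; member pays only $1,600 − $696 = $904.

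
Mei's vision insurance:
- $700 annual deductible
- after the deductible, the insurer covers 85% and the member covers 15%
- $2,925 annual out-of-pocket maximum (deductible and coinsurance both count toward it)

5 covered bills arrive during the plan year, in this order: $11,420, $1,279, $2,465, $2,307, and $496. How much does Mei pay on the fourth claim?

$55.40

Bill 1, $11,420: $700 to deductible, leaving $10,720; member's 15% is $1,608. Member owes $2,308 (running OOP $2,308).
Bill 2, $1,279: deductible already satisfied, so member's share is 15% × $1,279 = $191.85. Member pays $191.85; OOP now $2,499.85.
Bill 3, $2,465: deductible already satisfied, so member's share is 15% × $2,465 = $369.75. Member pays $369.75; OOP now $2,869.60.
Bill 4, $2,307: deductible met; 15% of $2,307 = $346.05. That would push OOP to $3,215.65, over the $2,925 cap, so member pays $2,925 − $2,869.60 = $55.40.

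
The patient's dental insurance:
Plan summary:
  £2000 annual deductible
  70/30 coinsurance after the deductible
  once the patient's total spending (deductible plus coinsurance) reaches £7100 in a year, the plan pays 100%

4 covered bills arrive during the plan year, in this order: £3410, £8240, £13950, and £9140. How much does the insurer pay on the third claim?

£11745

Bill 1, £3410: £2000 to deductible, leaving £1410; patient's 30% is £423. Cost to patient: £2423. OOP to date £2423. Insurer: £3410 − £2423 = £987.
Bill 2, £8240: 30% coinsurance on £8240 = £2472. Patient pays £2472; OOP now £4895. Insurer: £8240 − £2472 = £5768.
Bill 3, £13950: deductible already satisfied, so patient's share is 30% × £13950 = £4185. OOP would hit £9080 > £7100, so the cap limits the patient to £7100 − £4895 = £2205. Plan pays £13950 − £2205 = £11745.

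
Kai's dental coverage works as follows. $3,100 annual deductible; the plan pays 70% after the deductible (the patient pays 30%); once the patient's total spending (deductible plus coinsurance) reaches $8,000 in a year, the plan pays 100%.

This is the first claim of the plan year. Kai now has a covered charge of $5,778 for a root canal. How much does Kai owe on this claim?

Deductible not yet touched, so the first $3,100 of the bill goes to the deductible.
After the $3,100 deductible portion, $5,778 − $3,100 = $2,678 is subject to coinsurance.
Coinsurance: $2,678 × 30% = $803.40.
So the patient owes $3,100 + $803.40 = $3,903.40 before any cap.
Year-to-date out-of-pocket becomes $0 + $3,903.40 = $3,903.40, still under the $8,000 maximum, so no cap applies.

$3,903.40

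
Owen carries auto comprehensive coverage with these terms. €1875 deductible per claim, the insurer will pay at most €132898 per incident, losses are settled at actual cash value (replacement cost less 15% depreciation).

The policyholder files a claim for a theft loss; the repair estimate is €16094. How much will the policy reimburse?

€11804.90

At 15% depreciation, ACV = €16094 − €2414.10 = €13679.90.
After the deductible, €13679.90 − €1875 = €11804.90 remains.
That's under the €132898 cap, so the insurer reimburses the full €11804.90.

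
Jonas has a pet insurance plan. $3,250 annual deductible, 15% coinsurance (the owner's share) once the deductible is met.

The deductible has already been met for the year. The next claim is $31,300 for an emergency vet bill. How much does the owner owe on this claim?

The deductible is already satisfied, so the full bill goes to coinsurance.
Owner's 15% share of $31,300 is $4,695.

$4,695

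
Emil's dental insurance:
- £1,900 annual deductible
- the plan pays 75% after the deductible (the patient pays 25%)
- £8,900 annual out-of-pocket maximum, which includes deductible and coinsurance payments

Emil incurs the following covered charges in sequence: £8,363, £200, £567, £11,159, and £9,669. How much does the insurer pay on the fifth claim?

£7,266.25

Claim 1 — £8,363: £1,900 to deductible, leaving £6,463; 25% of £6,463 = £1,615.75. Patient pays £3,515.75; OOP now £3,515.75. Insurer: £8,363 − £3,515.75 = £4,847.25.
Claim 2 — £200: deductible met; 25% of £200 = £50. Cost to patient: £50. OOP to date £3,565.75. Plan pays £200 − £50 = £150.
Claim 3 — £567: 25% coinsurance on £567 = £141.75. Patient pays £141.75; OOP now £3,707.50. Insurer: £567 − £141.75 = £425.25.
Claim 4 — £11,159: deductible met; 25% of £11,159 = £2,789.75. Patient owes £2,789.75 (running OOP £6,497.25). Plan pays £11,159 − £2,789.75 = £8,369.25.
Claim 5 — £9,669: 25% coinsurance on £9,669 = £2,417.25. Adding that to £6,497.25 gives £8,914.50, past the £8,900 cap; patient pays only £8,900 − £6,497.25 = £2,402.75. Plan pays £9,669 − £2,402.75 = £7,266.25.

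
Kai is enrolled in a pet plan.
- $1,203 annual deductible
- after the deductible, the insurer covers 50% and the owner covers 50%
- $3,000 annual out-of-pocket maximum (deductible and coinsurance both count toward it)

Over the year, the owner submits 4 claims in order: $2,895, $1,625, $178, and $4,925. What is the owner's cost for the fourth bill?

Bill 1, $2,895: $1,203 to deductible, leaving $1,692; coinsurance $1,692 × 50% = $846. Owner owes $2,049 (running OOP $2,049).
Bill 2, $1,625: deductible already satisfied, so owner's share is 50% × $1,625 = $812.50. Cost to owner: $812.50. OOP to date $2,861.50.
Bill 3, $178: deductible met; 50% of $178 = $89. Owner owes $89 (running OOP $2,950.50).
Bill 4, $4,925: 50% coinsurance on $4,925 = $2,462.50. OOP would hit $5,413 > $3,000, so the cap limits the owner to $3,000 − $2,950.50 = $49.50.

$49.50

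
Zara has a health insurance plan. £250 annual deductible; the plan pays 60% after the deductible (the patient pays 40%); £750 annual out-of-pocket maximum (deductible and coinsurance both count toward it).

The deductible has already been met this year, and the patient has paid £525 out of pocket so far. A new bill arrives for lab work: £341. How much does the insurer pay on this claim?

With the deductible met, the entire £341 is subject to coinsurance.
40% of £341 = £136.40 falls to the patient.
Total out-of-pocket so far would be £525 + £136.40 = £661.40, below the £750 cap — no reduction.
Insurer pays the balance: £341 − £136.40 = £204.60.

£204.60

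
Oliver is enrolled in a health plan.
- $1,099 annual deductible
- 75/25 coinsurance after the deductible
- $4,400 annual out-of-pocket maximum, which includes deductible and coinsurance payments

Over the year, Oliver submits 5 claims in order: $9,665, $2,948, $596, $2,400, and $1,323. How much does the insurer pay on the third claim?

$447

Claim 1 — $9,665: $1,099 finishes the deductible; $8,566 goes to coinsurance; 25% of $8,566 = $2,141.50. Patient owes $3,240.50 (running OOP $3,240.50). Insurer: $9,665 − $3,240.50 = $6,424.50.
Claim 2 — $2,948: deductible already satisfied, so patient's share is 25% × $2,948 = $737. Patient owes $737 (running OOP $3,977.50). Plan pays $2,948 − $737 = $2,211.
Claim 3 — $596: deductible already satisfied, so patient's share is 25% × $596 = $149. Cost to patient: $149. OOP to date $4,126.50. Insurer: $596 − $149 = $447.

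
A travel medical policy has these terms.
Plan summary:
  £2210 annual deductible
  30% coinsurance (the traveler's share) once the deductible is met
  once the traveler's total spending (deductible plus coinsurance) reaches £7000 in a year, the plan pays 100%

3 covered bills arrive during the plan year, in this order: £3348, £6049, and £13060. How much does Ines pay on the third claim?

£2633.90

#1 (£3348): deductible takes £2210, £1138 remains; traveler's 30% is £341.40. Cost to traveler: £2551.40. OOP to date £2551.40.
#2 (£6049): deductible already satisfied, so traveler's share is 30% × £6049 = £1814.70. Traveler owes £1814.70 (running OOP £4366.10).
#3 (£13060): 30% coinsurance on £13060 = £3918. That would push OOP to £8284.10, over the £7000 cap, so traveler pays £7000 − £4366.10 = £2633.90.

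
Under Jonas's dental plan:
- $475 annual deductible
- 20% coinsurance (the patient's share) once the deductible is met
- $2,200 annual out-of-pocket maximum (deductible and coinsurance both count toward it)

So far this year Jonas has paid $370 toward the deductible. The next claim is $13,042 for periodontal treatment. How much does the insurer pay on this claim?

$11,212

Remaining deductible: $475 − $370 = $105.
The remaining $12,937 (= $13,042 − $105) moves to coinsurance.
Coinsurance: $12,937 × 20% = $2,587.40.
So the patient owes $105 + $2,587.40 = $2,692.40 before any cap.
Year-to-date out-of-pocket would reach $370 + $2,692.40 = $3,062.40, above the $2,200 maximum, so the patient pays only $2,200 − $370 = $1,830.
Insurer pays the balance: $13,042 − $1,830 = $11,212.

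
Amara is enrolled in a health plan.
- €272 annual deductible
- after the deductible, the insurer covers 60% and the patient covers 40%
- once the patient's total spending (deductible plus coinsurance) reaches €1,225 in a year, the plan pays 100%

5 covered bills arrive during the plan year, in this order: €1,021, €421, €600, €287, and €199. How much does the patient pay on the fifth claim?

Claim 1 — €1,021: deductible takes €272, €749 remains; 40% of €749 = €299.60. Cost to patient: €571.60. OOP to date €571.60.
Claim 2 — €421: deductible already satisfied, so patient's share is 40% × €421 = €168.40. Patient pays €168.40; OOP now €740.
Claim 3 — €600: 40% coinsurance on €600 = €240. Patient owes €240 (running OOP €980).
Claim 4 — €287: 40% coinsurance on €287 = €114.80. Patient pays €114.80; OOP now €1,094.80.
Claim 5 — €199: deductible met; 40% of €199 = €79.60. Patient owes €79.60 (running OOP €1,174.40).

€79.60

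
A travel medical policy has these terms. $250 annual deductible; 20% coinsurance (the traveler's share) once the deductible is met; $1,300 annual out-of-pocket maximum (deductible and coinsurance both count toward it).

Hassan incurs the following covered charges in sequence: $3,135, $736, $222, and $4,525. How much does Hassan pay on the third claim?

Claim 1 — $3,135: $250 to deductible, leaving $2,885; traveler's 20% is $577. Traveler owes $827 (running OOP $827).
Claim 2 — $736: deductible already satisfied, so traveler's share is 20% × $736 = $147.20. Traveler owes $147.20 (running OOP $974.20).
Claim 3 — $222: deductible already satisfied, so traveler's share is 20% × $222 = $44.40. Traveler owes $44.40 (running OOP $1,018.60).

$44.40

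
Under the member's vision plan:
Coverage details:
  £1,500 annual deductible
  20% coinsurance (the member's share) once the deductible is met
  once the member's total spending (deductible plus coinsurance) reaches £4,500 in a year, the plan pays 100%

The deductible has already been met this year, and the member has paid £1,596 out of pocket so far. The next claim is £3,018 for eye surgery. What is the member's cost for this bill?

The deductible is already satisfied, so the full bill goes to coinsurance.
Coinsurance: £3,018 × 20% = £603.60.
Cumulative spending £1,596 + £603.60 = £2,199.60 stays under the £4,500 maximum.

£603.60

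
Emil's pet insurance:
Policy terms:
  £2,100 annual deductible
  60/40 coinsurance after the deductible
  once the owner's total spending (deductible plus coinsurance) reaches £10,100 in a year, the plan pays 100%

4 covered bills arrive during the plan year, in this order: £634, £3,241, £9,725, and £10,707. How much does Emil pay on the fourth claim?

#1 (£634): entire amount goes to the deductible. Cost to owner: £634. OOP to date £634.
#2 (£3,241): £1,466 to deductible, leaving £1,775; owner's 40% is £710. Cost to owner: £2,176. OOP to date £2,810.
#3 (£9,725): 40% coinsurance on £9,725 = £3,890. Owner owes £3,890 (running OOP £6,700).
#4 (£10,707): deductible already satisfied, so owner's share is 40% × £10,707 = £4,282.80. Adding that to £6,700 gives £10,982.80, past the £10,100 cap; owner pays only £10,100 − £6,700 = £3,400.

£3,400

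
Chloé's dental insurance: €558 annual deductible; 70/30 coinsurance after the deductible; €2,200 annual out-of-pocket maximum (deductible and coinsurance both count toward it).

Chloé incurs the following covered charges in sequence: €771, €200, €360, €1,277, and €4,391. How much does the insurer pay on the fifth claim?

#1 (€771): €558 to deductible, leaving €213; 30% of €213 = €63.90. Cost to patient: €621.90. OOP to date €621.90. Plan pays €771 − €621.90 = €149.10.
#2 (€200): 30% coinsurance on €200 = €60. Patient pays €60; OOP now €681.90. Plan pays €200 − €60 = €140.
#3 (€360): 30% coinsurance on €360 = €108. Patient pays €108; OOP now €789.90. Plan pays €360 − €108 = €252.
#4 (€1,277): deductible already satisfied, so patient's share is 30% × €1,277 = €383.10. Patient owes €383.10 (running OOP €1,173). Insurer: €1,277 − €383.10 = €893.90.
#5 (€4,391): deductible already satisfied, so patient's share is 30% × €4,391 = €1,317.30. OOP would hit €2,490.30 > €2,200, so the cap limits the patient to €2,200 − €1,173 = €1,027. Insurer: €4,391 − €1,027 = €3,364.

€3,364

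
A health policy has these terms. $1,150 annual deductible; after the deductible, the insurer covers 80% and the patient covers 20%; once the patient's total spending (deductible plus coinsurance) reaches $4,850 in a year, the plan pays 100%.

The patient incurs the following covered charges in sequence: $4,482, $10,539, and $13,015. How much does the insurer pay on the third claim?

Bill 1, $4,482: deductible takes $1,150, $3,332 remains; patient's 20% is $666.40. Cost to patient: $1,816.40. OOP to date $1,816.40. Plan pays $4,482 − $1,816.40 = $2,665.60.
Bill 2, $10,539: deductible already satisfied, so patient's share is 20% × $10,539 = $2,107.80. Patient owes $2,107.80 (running OOP $3,924.20). Plan pays $10,539 − $2,107.80 = $8,431.20.
Bill 3, $13,015: deductible met; 20% of $13,015 = $2,603. OOP would hit $6,527.20 > $4,850, so the cap limits the patient to $4,850 − $3,924.20 = $925.80. Plan pays $13,015 − $925.80 = $12,089.20.

$12,089.20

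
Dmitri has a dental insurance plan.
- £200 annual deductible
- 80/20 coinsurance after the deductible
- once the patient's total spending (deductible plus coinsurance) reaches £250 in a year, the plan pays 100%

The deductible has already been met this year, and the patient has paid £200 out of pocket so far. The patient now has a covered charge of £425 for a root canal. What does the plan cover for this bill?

£375

With the deductible met, the entire £425 is subject to coinsurance.
Patient's 20% share of £425 is £85.
Adding £85 to the £200 already spent would give £285, which exceeds the £250 cap; the patient pays just £250 − £200 = £50.
The insurer covers the remainder: £425 − £50 = £375.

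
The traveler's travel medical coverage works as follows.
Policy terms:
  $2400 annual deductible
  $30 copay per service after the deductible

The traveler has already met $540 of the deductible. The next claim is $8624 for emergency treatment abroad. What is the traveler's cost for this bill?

$1890

Remaining deductible: $2400 − $540 = $1860.
The remaining $6764 (= $8624 − $1860) moves to the copay.
Copay on this service: $30.
So the traveler owes $1860 + $30 = $1890.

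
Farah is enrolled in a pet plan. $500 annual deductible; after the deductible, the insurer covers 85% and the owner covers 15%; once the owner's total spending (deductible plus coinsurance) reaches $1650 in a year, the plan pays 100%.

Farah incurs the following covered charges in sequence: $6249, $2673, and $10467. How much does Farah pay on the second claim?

$287.65

#1 ($6249): $500 finishes the deductible; $5749 goes to coinsurance; 15% of $5749 = $862.35. Owner pays $1362.35; OOP now $1362.35.
#2 ($2673): deductible met; 15% of $2673 = $400.95. That would push OOP to $1763.30, over the $1650 cap, so owner pays $1650 − $1362.35 = $287.65.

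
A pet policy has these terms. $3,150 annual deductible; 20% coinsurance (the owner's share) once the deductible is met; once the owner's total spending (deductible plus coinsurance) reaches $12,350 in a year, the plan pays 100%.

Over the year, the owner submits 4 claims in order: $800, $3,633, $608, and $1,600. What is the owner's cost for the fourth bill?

Bill 1, $800: fully absorbed by the deductible. Owner pays $800; OOP now $800.
Bill 2, $3,633: $2,350 to deductible, leaving $1,283; 20% of $1,283 = $256.60. Owner pays $2,606.60; OOP now $3,406.60.
Bill 3, $608: deductible met; 20% of $608 = $121.60. Cost to owner: $121.60. OOP to date $3,528.20.
Bill 4, $1,600: deductible met; 20% of $1,600 = $320. Cost to owner: $320. OOP to date $3,848.20.

$320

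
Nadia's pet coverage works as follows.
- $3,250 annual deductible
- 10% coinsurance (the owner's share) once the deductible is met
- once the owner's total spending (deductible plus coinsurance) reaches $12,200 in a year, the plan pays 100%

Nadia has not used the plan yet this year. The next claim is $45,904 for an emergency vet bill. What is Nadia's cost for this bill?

Nothing has been paid toward the $3,250 deductible, so the first $3,250 of this charge is applied there.
That leaves $45,904 − $3,250 = $42,654 for coinsurance.
10% of $42,654 = $4,265.40 falls to the owner.
So the owner owes $3,250 + $4,265.40 = $7,515.40 before any cap.
Cumulative spending $0 + $7,515.40 = $7,515.40 stays under the $12,200 maximum.

$7,515.40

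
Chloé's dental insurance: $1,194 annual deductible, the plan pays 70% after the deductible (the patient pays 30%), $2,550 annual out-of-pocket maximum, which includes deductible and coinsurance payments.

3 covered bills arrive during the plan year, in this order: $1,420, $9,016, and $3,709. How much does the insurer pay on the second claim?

#1 ($1,420): $1,194 finishes the deductible; $226 goes to coinsurance; patient's 30% is $67.80. Cost to patient: $1,261.80. OOP to date $1,261.80. Insurer: $1,420 − $1,261.80 = $158.20.
#2 ($9,016): deductible met; 30% of $9,016 = $2,704.80. OOP would hit $3,966.60 > $2,550, so the cap limits the patient to $2,550 − $1,261.80 = $1,288.20. Plan pays $9,016 − $1,288.20 = $7,727.80.

$7,727.80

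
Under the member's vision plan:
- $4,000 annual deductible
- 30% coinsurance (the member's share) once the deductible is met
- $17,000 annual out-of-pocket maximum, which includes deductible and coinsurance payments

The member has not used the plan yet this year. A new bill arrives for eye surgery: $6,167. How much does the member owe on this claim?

Deductible not yet touched, so the first $4,000 of the bill goes to the deductible.
That leaves $6,167 − $4,000 = $2,167 for coinsurance.
Coinsurance: $2,167 × 30% = $650.10.
Member responsibility before any cap: $4,000 + $650.10 = $4,650.10.
Total out-of-pocket so far would be $0 + $4,650.10 = $4,650.10, below the $17,000 cap — no reduction.

$4,650.10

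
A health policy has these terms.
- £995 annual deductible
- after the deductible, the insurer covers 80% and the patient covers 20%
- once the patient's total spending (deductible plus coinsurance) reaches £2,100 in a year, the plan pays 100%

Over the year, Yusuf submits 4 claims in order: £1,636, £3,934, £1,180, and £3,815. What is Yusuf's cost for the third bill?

£190

Claim 1 (£1,636): £995 finishes the deductible; £641 goes to coinsurance; 20% of £641 = £128.20. Cost to patient: £1,123.20. OOP to date £1,123.20.
Claim 2 (£3,934): deductible already satisfied, so patient's share is 20% × £3,934 = £786.80. Patient owes £786.80 (running OOP £1,910).
Claim 3 (£1,180): 20% coinsurance on £1,180 = £236. OOP would hit £2,146 > £2,100, so the cap limits the patient to £2,100 − £1,910 = £190.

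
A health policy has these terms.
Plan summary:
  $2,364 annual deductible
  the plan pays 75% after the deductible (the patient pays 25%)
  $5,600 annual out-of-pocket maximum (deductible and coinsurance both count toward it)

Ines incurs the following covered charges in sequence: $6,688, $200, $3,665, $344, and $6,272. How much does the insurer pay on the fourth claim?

Bill 1, $6,688: $2,364 finishes the deductible; $4,324 goes to coinsurance; patient's 25% is $1,081. Cost to patient: $3,445. OOP to date $3,445. Insurer: $6,688 − $3,445 = $3,243.
Bill 2, $200: deductible already satisfied, so patient's share is 25% × $200 = $50. Patient pays $50; OOP now $3,495. Plan pays $200 − $50 = $150.
Bill 3, $3,665: deductible met; 25% of $3,665 = $916.25. Patient pays $916.25; OOP now $4,411.25. Plan pays $3,665 − $916.25 = $2,748.75.
Bill 4, $344: 25% coinsurance on $344 = $86. Patient owes $86 (running OOP $4,497.25). Plan pays $344 − $86 = $258.

$258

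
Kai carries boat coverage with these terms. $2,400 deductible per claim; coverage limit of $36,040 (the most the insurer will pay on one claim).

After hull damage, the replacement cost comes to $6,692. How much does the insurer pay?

After the deductible, $6,692 − $2,400 = $4,292 remains.
That's under the $36,040 cap, so the insurer reimburses the full $4,292.

$4,292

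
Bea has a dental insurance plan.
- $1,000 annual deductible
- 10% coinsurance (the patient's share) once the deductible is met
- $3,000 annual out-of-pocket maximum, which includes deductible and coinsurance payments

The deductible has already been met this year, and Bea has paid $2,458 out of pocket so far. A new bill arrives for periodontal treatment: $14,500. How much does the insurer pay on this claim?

With the deductible met, the entire $14,500 is subject to coinsurance.
Coinsurance: $14,500 × 10% = $1,450.
Year-to-date out-of-pocket would reach $2,458 + $1,450 = $3,908, above the $3,000 maximum, so the patient pays only $3,000 − $2,458 = $542.
The plan picks up $14,500 − $542 = $13,958.

$13,958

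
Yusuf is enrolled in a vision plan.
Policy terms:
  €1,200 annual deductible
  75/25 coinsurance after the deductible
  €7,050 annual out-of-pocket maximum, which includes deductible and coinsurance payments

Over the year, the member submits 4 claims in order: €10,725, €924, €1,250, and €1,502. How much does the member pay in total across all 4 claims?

€4,500.25

#1 (€10,725): €1,200 finishes the deductible; €9,525 goes to coinsurance; member's 25% is €2,381.25. Member pays €3,581.25; OOP now €3,581.25.
#2 (€924): deductible already satisfied, so member's share is 25% × €924 = €231. Cost to member: €231. OOP to date €3,812.25.
#3 (€1,250): 25% coinsurance on €1,250 = €312.50. Member pays €312.50; OOP now €4,124.75.
#4 (€1,502): 25% coinsurance on €1,502 = €375.50. Member owes €375.50 (running OOP €4,500.25).
Total paid by the member: €3,581.25 + €231 + €312.50 + €375.50 = €4,500.25.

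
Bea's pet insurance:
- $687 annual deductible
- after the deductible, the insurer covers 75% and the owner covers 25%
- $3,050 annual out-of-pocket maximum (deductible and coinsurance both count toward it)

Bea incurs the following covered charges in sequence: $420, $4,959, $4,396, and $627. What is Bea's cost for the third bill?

Claim 1 ($420): fully absorbed by the deductible. Owner pays $420; OOP now $420.
Claim 2 ($4,959): deductible takes $267, $4,692 remains; coinsurance $4,692 × 25% = $1,173. Owner pays $1,440; OOP now $1,860.
Claim 3 ($4,396): deductible already satisfied, so owner's share is 25% × $4,396 = $1,099. Owner pays $1,099; OOP now $2,959.

$1,099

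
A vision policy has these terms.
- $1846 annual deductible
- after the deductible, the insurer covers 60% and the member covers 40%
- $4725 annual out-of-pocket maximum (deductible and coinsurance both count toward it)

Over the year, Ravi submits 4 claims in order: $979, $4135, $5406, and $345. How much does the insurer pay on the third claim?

#1 ($979): entire amount goes to the deductible. Member pays $979; OOP now $979. Insurer: $979 − $979 = $0.
#2 ($4135): $867 to deductible, leaving $3268; coinsurance $3268 × 40% = $1307.20. Cost to member: $2174.20. OOP to date $3153.20. Plan pays $4135 − $2174.20 = $1960.80.
#3 ($5406): deductible already satisfied, so member's share is 40% × $5406 = $2162.40. OOP would hit $5315.60 > $4725, so the cap limits the member to $4725 − $3153.20 = $1571.80. Plan pays $5406 − $1571.80 = $3834.20.

$3834.20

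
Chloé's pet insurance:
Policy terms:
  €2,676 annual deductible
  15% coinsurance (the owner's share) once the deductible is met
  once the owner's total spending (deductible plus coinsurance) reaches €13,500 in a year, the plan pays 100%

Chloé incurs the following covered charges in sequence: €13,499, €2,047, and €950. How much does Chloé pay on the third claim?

Claim 1 (€13,499): deductible takes €2,676, €10,823 remains; 15% of €10,823 = €1,623.45. Owner owes €4,299.45 (running OOP €4,299.45).
Claim 2 (€2,047): deductible already satisfied, so owner's share is 15% × €2,047 = €307.05. Cost to owner: €307.05. OOP to date €4,606.50.
Claim 3 (€950): deductible already satisfied, so owner's share is 15% × €950 = €142.50. Cost to owner: €142.50. OOP to date €4,749.

€142.50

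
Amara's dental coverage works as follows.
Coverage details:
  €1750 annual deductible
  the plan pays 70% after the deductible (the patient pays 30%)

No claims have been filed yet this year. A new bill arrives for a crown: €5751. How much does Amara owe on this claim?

€2950.30

Deductible not yet touched, so the first €1750 of the bill goes to the deductible.
That leaves €5751 − €1750 = €4001 for coinsurance.
Coinsurance: €4001 × 30% = €1200.30.
Patient responsibility: €1750 + €1200.30 = €2950.30.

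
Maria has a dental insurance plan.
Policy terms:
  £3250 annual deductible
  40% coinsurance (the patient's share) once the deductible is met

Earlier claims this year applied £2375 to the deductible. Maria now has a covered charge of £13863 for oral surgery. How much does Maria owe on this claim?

£2375 of the £3250 deductible is already met, leaving £875.
After the £875 deductible portion, £13863 − £875 = £12988 is subject to coinsurance.
Patient's 40% share of £12988 is £5195.20.
So the patient owes £875 + £5195.20 = £6070.20.

£6070.20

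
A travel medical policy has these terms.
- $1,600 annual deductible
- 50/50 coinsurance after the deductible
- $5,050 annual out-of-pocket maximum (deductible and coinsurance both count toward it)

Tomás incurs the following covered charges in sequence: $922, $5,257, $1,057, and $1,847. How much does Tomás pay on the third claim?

Bill 1, $922: entire amount goes to the deductible. Cost to traveler: $922. OOP to date $922.
Bill 2, $5,257: deductible takes $678, $4,579 remains; coinsurance $4,579 × 50% = $2,289.50. Cost to traveler: $2,967.50. OOP to date $3,889.50.
Bill 3, $1,057: 50% coinsurance on $1,057 = $528.50. Cost to traveler: $528.50. OOP to date $4,418.

$528.50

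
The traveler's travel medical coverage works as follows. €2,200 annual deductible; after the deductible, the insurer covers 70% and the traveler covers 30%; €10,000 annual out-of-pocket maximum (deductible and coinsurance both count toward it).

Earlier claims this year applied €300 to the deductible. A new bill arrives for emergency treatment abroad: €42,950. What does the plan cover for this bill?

€300 of the €2,200 deductible is already met, leaving €1,900.
That leaves €42,950 − €1,900 = €41,050 for coinsurance.
Traveler's 30% share of €41,050 is €12,315.
So the traveler owes €1,900 + €12,315 = €14,215 before any cap.
Year-to-date out-of-pocket would reach €300 + €14,215 = €14,515, above the €10,000 maximum, so the traveler pays only €10,000 − €300 = €9,700.
Insurer pays the balance: €42,950 − €9,700 = €33,250.

€33,250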